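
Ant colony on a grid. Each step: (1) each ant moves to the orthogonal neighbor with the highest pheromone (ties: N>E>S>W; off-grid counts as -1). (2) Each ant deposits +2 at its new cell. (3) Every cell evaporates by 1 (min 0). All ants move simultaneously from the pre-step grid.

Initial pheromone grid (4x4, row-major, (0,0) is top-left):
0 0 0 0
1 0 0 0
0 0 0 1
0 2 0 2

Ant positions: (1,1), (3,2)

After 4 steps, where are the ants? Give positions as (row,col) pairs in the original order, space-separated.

Step 1: ant0:(1,1)->W->(1,0) | ant1:(3,2)->E->(3,3)
  grid max=3 at (3,3)
Step 2: ant0:(1,0)->N->(0,0) | ant1:(3,3)->N->(2,3)
  grid max=2 at (3,3)
Step 3: ant0:(0,0)->S->(1,0) | ant1:(2,3)->S->(3,3)
  grid max=3 at (3,3)
Step 4: ant0:(1,0)->N->(0,0) | ant1:(3,3)->N->(2,3)
  grid max=2 at (3,3)

(0,0) (2,3)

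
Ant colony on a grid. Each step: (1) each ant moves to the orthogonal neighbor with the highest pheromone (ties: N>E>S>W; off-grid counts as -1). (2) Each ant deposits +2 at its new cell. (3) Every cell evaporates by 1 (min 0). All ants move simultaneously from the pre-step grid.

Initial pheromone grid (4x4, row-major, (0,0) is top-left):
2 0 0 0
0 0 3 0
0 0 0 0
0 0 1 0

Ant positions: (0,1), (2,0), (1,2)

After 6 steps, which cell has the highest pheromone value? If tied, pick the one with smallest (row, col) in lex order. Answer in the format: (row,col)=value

Step 1: ant0:(0,1)->W->(0,0) | ant1:(2,0)->N->(1,0) | ant2:(1,2)->N->(0,2)
  grid max=3 at (0,0)
Step 2: ant0:(0,0)->S->(1,0) | ant1:(1,0)->N->(0,0) | ant2:(0,2)->S->(1,2)
  grid max=4 at (0,0)
Step 3: ant0:(1,0)->N->(0,0) | ant1:(0,0)->S->(1,0) | ant2:(1,2)->N->(0,2)
  grid max=5 at (0,0)
Step 4: ant0:(0,0)->S->(1,0) | ant1:(1,0)->N->(0,0) | ant2:(0,2)->S->(1,2)
  grid max=6 at (0,0)
Step 5: ant0:(1,0)->N->(0,0) | ant1:(0,0)->S->(1,0) | ant2:(1,2)->N->(0,2)
  grid max=7 at (0,0)
Step 6: ant0:(0,0)->S->(1,0) | ant1:(1,0)->N->(0,0) | ant2:(0,2)->S->(1,2)
  grid max=8 at (0,0)
Final grid:
  8 0 0 0
  6 0 3 0
  0 0 0 0
  0 0 0 0
Max pheromone 8 at (0,0)

Answer: (0,0)=8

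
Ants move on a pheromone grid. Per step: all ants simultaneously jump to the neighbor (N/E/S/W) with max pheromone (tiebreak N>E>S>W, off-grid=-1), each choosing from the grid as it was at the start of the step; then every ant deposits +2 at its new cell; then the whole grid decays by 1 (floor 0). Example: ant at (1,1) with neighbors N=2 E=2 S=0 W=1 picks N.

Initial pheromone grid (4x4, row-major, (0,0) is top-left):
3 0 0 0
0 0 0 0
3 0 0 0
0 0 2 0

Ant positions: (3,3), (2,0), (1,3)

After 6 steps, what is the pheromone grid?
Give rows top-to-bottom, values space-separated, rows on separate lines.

After step 1: ants at (3,2),(1,0),(0,3)
  2 0 0 1
  1 0 0 0
  2 0 0 0
  0 0 3 0
After step 2: ants at (2,2),(0,0),(1,3)
  3 0 0 0
  0 0 0 1
  1 0 1 0
  0 0 2 0
After step 3: ants at (3,2),(0,1),(0,3)
  2 1 0 1
  0 0 0 0
  0 0 0 0
  0 0 3 0
After step 4: ants at (2,2),(0,0),(1,3)
  3 0 0 0
  0 0 0 1
  0 0 1 0
  0 0 2 0
After step 5: ants at (3,2),(0,1),(0,3)
  2 1 0 1
  0 0 0 0
  0 0 0 0
  0 0 3 0
After step 6: ants at (2,2),(0,0),(1,3)
  3 0 0 0
  0 0 0 1
  0 0 1 0
  0 0 2 0

3 0 0 0
0 0 0 1
0 0 1 0
0 0 2 0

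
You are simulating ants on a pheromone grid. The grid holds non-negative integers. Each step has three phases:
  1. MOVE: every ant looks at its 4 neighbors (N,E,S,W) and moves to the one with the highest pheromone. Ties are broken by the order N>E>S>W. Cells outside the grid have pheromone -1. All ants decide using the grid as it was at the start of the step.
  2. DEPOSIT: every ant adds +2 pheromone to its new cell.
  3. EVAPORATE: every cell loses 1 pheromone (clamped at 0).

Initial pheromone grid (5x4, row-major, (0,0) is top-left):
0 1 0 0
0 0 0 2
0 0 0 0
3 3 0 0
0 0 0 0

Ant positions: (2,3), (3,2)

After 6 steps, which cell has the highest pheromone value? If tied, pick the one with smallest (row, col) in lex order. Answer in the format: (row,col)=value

Answer: (3,0)=3

Derivation:
Step 1: ant0:(2,3)->N->(1,3) | ant1:(3,2)->W->(3,1)
  grid max=4 at (3,1)
Step 2: ant0:(1,3)->N->(0,3) | ant1:(3,1)->W->(3,0)
  grid max=3 at (3,0)
Step 3: ant0:(0,3)->S->(1,3) | ant1:(3,0)->E->(3,1)
  grid max=4 at (3,1)
Step 4: ant0:(1,3)->N->(0,3) | ant1:(3,1)->W->(3,0)
  grid max=3 at (3,0)
Step 5: ant0:(0,3)->S->(1,3) | ant1:(3,0)->E->(3,1)
  grid max=4 at (3,1)
Step 6: ant0:(1,3)->N->(0,3) | ant1:(3,1)->W->(3,0)
  grid max=3 at (3,0)
Final grid:
  0 0 0 1
  0 0 0 2
  0 0 0 0
  3 3 0 0
  0 0 0 0
Max pheromone 3 at (3,0)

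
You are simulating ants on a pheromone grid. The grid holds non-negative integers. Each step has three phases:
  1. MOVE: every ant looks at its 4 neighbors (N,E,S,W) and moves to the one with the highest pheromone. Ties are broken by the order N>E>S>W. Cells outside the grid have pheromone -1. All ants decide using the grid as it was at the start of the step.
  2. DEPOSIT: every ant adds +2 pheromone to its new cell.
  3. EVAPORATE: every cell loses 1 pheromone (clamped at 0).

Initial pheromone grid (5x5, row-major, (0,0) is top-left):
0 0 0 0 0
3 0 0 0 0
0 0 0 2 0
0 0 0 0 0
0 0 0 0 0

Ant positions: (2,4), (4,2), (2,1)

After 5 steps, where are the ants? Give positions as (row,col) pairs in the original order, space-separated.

Step 1: ant0:(2,4)->W->(2,3) | ant1:(4,2)->N->(3,2) | ant2:(2,1)->N->(1,1)
  grid max=3 at (2,3)
Step 2: ant0:(2,3)->N->(1,3) | ant1:(3,2)->N->(2,2) | ant2:(1,1)->W->(1,0)
  grid max=3 at (1,0)
Step 3: ant0:(1,3)->S->(2,3) | ant1:(2,2)->E->(2,3) | ant2:(1,0)->N->(0,0)
  grid max=5 at (2,3)
Step 4: ant0:(2,3)->N->(1,3) | ant1:(2,3)->N->(1,3) | ant2:(0,0)->S->(1,0)
  grid max=4 at (2,3)
Step 5: ant0:(1,3)->S->(2,3) | ant1:(1,3)->S->(2,3) | ant2:(1,0)->N->(0,0)
  grid max=7 at (2,3)

(2,3) (2,3) (0,0)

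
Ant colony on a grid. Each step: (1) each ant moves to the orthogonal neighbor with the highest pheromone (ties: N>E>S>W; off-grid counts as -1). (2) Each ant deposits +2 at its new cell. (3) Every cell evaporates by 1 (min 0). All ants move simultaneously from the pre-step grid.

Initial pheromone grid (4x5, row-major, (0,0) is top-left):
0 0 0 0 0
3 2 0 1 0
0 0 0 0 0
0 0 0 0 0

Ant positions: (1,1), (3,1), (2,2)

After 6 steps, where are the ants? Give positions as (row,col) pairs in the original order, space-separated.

Step 1: ant0:(1,1)->W->(1,0) | ant1:(3,1)->N->(2,1) | ant2:(2,2)->N->(1,2)
  grid max=4 at (1,0)
Step 2: ant0:(1,0)->E->(1,1) | ant1:(2,1)->N->(1,1) | ant2:(1,2)->W->(1,1)
  grid max=6 at (1,1)
Step 3: ant0:(1,1)->W->(1,0) | ant1:(1,1)->W->(1,0) | ant2:(1,1)->W->(1,0)
  grid max=8 at (1,0)
Step 4: ant0:(1,0)->E->(1,1) | ant1:(1,0)->E->(1,1) | ant2:(1,0)->E->(1,1)
  grid max=10 at (1,1)
Step 5: ant0:(1,1)->W->(1,0) | ant1:(1,1)->W->(1,0) | ant2:(1,1)->W->(1,0)
  grid max=12 at (1,0)
Step 6: ant0:(1,0)->E->(1,1) | ant1:(1,0)->E->(1,1) | ant2:(1,0)->E->(1,1)
  grid max=14 at (1,1)

(1,1) (1,1) (1,1)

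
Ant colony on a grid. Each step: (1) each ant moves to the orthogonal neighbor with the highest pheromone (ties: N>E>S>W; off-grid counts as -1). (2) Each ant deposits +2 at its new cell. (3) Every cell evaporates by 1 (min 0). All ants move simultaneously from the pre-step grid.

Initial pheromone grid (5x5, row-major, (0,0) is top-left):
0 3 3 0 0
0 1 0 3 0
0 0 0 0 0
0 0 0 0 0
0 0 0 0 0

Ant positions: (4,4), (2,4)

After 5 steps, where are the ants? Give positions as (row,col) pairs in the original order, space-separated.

Step 1: ant0:(4,4)->N->(3,4) | ant1:(2,4)->N->(1,4)
  grid max=2 at (0,1)
Step 2: ant0:(3,4)->N->(2,4) | ant1:(1,4)->W->(1,3)
  grid max=3 at (1,3)
Step 3: ant0:(2,4)->N->(1,4) | ant1:(1,3)->N->(0,3)
  grid max=2 at (1,3)
Step 4: ant0:(1,4)->W->(1,3) | ant1:(0,3)->S->(1,3)
  grid max=5 at (1,3)
Step 5: ant0:(1,3)->N->(0,3) | ant1:(1,3)->N->(0,3)
  grid max=4 at (1,3)

(0,3) (0,3)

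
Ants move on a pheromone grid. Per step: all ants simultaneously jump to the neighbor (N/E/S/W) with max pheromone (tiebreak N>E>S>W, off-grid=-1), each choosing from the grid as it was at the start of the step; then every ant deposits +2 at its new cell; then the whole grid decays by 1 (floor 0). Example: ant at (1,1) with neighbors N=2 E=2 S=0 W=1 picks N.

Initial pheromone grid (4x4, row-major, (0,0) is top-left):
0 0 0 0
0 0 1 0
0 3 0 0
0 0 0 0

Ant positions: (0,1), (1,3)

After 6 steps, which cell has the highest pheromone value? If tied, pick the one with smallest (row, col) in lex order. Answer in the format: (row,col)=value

Step 1: ant0:(0,1)->E->(0,2) | ant1:(1,3)->W->(1,2)
  grid max=2 at (1,2)
Step 2: ant0:(0,2)->S->(1,2) | ant1:(1,2)->N->(0,2)
  grid max=3 at (1,2)
Step 3: ant0:(1,2)->N->(0,2) | ant1:(0,2)->S->(1,2)
  grid max=4 at (1,2)
Step 4: ant0:(0,2)->S->(1,2) | ant1:(1,2)->N->(0,2)
  grid max=5 at (1,2)
Step 5: ant0:(1,2)->N->(0,2) | ant1:(0,2)->S->(1,2)
  grid max=6 at (1,2)
Step 6: ant0:(0,2)->S->(1,2) | ant1:(1,2)->N->(0,2)
  grid max=7 at (1,2)
Final grid:
  0 0 6 0
  0 0 7 0
  0 0 0 0
  0 0 0 0
Max pheromone 7 at (1,2)

Answer: (1,2)=7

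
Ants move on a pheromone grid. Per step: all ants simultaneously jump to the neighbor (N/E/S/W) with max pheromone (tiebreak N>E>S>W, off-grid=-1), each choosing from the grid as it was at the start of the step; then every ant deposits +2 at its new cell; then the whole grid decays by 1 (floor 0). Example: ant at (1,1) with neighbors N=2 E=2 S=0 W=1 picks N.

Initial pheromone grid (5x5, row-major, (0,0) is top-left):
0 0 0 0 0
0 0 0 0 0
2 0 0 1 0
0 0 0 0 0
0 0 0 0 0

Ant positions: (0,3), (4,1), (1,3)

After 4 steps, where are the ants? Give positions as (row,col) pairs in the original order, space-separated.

Step 1: ant0:(0,3)->E->(0,4) | ant1:(4,1)->N->(3,1) | ant2:(1,3)->S->(2,3)
  grid max=2 at (2,3)
Step 2: ant0:(0,4)->S->(1,4) | ant1:(3,1)->N->(2,1) | ant2:(2,3)->N->(1,3)
  grid max=1 at (1,3)
Step 3: ant0:(1,4)->W->(1,3) | ant1:(2,1)->N->(1,1) | ant2:(1,3)->E->(1,4)
  grid max=2 at (1,3)
Step 4: ant0:(1,3)->E->(1,4) | ant1:(1,1)->N->(0,1) | ant2:(1,4)->W->(1,3)
  grid max=3 at (1,3)

(1,4) (0,1) (1,3)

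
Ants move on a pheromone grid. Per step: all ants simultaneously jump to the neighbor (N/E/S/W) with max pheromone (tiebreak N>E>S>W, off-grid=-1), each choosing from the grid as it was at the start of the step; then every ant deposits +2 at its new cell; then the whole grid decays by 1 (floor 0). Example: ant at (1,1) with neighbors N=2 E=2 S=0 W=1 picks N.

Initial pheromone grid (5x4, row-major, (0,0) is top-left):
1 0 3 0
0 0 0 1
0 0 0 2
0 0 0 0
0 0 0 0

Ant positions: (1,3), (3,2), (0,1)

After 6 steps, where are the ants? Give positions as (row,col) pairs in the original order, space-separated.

Step 1: ant0:(1,3)->S->(2,3) | ant1:(3,2)->N->(2,2) | ant2:(0,1)->E->(0,2)
  grid max=4 at (0,2)
Step 2: ant0:(2,3)->W->(2,2) | ant1:(2,2)->E->(2,3) | ant2:(0,2)->E->(0,3)
  grid max=4 at (2,3)
Step 3: ant0:(2,2)->E->(2,3) | ant1:(2,3)->W->(2,2) | ant2:(0,3)->W->(0,2)
  grid max=5 at (2,3)
Step 4: ant0:(2,3)->W->(2,2) | ant1:(2,2)->E->(2,3) | ant2:(0,2)->E->(0,3)
  grid max=6 at (2,3)
Step 5: ant0:(2,2)->E->(2,3) | ant1:(2,3)->W->(2,2) | ant2:(0,3)->W->(0,2)
  grid max=7 at (2,3)
Step 6: ant0:(2,3)->W->(2,2) | ant1:(2,2)->E->(2,3) | ant2:(0,2)->E->(0,3)
  grid max=8 at (2,3)

(2,2) (2,3) (0,3)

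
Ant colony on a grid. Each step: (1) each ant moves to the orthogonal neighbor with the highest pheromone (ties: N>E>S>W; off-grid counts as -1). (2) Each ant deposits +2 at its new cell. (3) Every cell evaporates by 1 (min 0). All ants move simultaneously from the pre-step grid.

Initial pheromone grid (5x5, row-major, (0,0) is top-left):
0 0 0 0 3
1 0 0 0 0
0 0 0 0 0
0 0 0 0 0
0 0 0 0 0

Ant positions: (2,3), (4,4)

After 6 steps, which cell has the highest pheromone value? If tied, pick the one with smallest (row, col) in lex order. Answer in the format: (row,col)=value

Answer: (0,4)=5

Derivation:
Step 1: ant0:(2,3)->N->(1,3) | ant1:(4,4)->N->(3,4)
  grid max=2 at (0,4)
Step 2: ant0:(1,3)->N->(0,3) | ant1:(3,4)->N->(2,4)
  grid max=1 at (0,3)
Step 3: ant0:(0,3)->E->(0,4) | ant1:(2,4)->N->(1,4)
  grid max=2 at (0,4)
Step 4: ant0:(0,4)->S->(1,4) | ant1:(1,4)->N->(0,4)
  grid max=3 at (0,4)
Step 5: ant0:(1,4)->N->(0,4) | ant1:(0,4)->S->(1,4)
  grid max=4 at (0,4)
Step 6: ant0:(0,4)->S->(1,4) | ant1:(1,4)->N->(0,4)
  grid max=5 at (0,4)
Final grid:
  0 0 0 0 5
  0 0 0 0 4
  0 0 0 0 0
  0 0 0 0 0
  0 0 0 0 0
Max pheromone 5 at (0,4)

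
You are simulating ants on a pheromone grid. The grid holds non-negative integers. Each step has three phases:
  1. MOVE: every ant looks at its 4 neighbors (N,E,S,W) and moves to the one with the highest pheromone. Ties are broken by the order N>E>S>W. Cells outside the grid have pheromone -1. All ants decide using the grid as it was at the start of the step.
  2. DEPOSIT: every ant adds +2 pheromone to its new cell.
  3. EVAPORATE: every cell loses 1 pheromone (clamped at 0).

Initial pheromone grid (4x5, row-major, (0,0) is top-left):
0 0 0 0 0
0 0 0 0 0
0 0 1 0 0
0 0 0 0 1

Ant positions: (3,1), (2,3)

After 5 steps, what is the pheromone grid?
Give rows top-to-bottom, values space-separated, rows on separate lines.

After step 1: ants at (2,1),(2,2)
  0 0 0 0 0
  0 0 0 0 0
  0 1 2 0 0
  0 0 0 0 0
After step 2: ants at (2,2),(2,1)
  0 0 0 0 0
  0 0 0 0 0
  0 2 3 0 0
  0 0 0 0 0
After step 3: ants at (2,1),(2,2)
  0 0 0 0 0
  0 0 0 0 0
  0 3 4 0 0
  0 0 0 0 0
After step 4: ants at (2,2),(2,1)
  0 0 0 0 0
  0 0 0 0 0
  0 4 5 0 0
  0 0 0 0 0
After step 5: ants at (2,1),(2,2)
  0 0 0 0 0
  0 0 0 0 0
  0 5 6 0 0
  0 0 0 0 0

0 0 0 0 0
0 0 0 0 0
0 5 6 0 0
0 0 0 0 0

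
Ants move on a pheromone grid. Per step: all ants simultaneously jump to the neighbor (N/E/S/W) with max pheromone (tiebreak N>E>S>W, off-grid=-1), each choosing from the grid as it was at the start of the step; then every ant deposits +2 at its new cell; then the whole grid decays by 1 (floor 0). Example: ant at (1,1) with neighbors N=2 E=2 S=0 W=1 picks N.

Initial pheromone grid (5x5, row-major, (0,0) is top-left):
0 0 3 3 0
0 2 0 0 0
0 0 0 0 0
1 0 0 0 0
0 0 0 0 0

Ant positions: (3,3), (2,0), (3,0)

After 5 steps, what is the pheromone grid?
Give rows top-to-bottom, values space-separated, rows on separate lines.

After step 1: ants at (2,3),(3,0),(2,0)
  0 0 2 2 0
  0 1 0 0 0
  1 0 0 1 0
  2 0 0 0 0
  0 0 0 0 0
After step 2: ants at (1,3),(2,0),(3,0)
  0 0 1 1 0
  0 0 0 1 0
  2 0 0 0 0
  3 0 0 0 0
  0 0 0 0 0
After step 3: ants at (0,3),(3,0),(2,0)
  0 0 0 2 0
  0 0 0 0 0
  3 0 0 0 0
  4 0 0 0 0
  0 0 0 0 0
After step 4: ants at (0,4),(2,0),(3,0)
  0 0 0 1 1
  0 0 0 0 0
  4 0 0 0 0
  5 0 0 0 0
  0 0 0 0 0
After step 5: ants at (0,3),(3,0),(2,0)
  0 0 0 2 0
  0 0 0 0 0
  5 0 0 0 0
  6 0 0 0 0
  0 0 0 0 0

0 0 0 2 0
0 0 0 0 0
5 0 0 0 0
6 0 0 0 0
0 0 0 0 0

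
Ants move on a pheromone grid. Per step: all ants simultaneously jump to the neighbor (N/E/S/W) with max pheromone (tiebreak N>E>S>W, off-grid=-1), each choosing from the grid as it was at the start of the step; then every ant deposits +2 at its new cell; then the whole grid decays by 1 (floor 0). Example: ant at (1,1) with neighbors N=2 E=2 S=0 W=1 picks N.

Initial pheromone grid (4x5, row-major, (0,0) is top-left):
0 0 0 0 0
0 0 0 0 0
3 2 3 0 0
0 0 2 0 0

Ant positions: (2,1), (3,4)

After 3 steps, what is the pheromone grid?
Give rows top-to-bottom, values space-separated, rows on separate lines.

After step 1: ants at (2,2),(2,4)
  0 0 0 0 0
  0 0 0 0 0
  2 1 4 0 1
  0 0 1 0 0
After step 2: ants at (3,2),(1,4)
  0 0 0 0 0
  0 0 0 0 1
  1 0 3 0 0
  0 0 2 0 0
After step 3: ants at (2,2),(0,4)
  0 0 0 0 1
  0 0 0 0 0
  0 0 4 0 0
  0 0 1 0 0

0 0 0 0 1
0 0 0 0 0
0 0 4 0 0
0 0 1 0 0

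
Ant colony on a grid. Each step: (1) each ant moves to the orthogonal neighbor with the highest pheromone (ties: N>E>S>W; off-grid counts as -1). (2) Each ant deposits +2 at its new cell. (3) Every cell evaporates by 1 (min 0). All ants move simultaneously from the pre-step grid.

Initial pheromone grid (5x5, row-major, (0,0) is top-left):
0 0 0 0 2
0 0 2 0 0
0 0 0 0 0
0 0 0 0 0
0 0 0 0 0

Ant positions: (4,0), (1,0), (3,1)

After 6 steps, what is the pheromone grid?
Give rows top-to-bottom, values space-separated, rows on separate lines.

After step 1: ants at (3,0),(0,0),(2,1)
  1 0 0 0 1
  0 0 1 0 0
  0 1 0 0 0
  1 0 0 0 0
  0 0 0 0 0
After step 2: ants at (2,0),(0,1),(1,1)
  0 1 0 0 0
  0 1 0 0 0
  1 0 0 0 0
  0 0 0 0 0
  0 0 0 0 0
After step 3: ants at (1,0),(1,1),(0,1)
  0 2 0 0 0
  1 2 0 0 0
  0 0 0 0 0
  0 0 0 0 0
  0 0 0 0 0
After step 4: ants at (1,1),(0,1),(1,1)
  0 3 0 0 0
  0 5 0 0 0
  0 0 0 0 0
  0 0 0 0 0
  0 0 0 0 0
After step 5: ants at (0,1),(1,1),(0,1)
  0 6 0 0 0
  0 6 0 0 0
  0 0 0 0 0
  0 0 0 0 0
  0 0 0 0 0
After step 6: ants at (1,1),(0,1),(1,1)
  0 7 0 0 0
  0 9 0 0 0
  0 0 0 0 0
  0 0 0 0 0
  0 0 0 0 0

0 7 0 0 0
0 9 0 0 0
0 0 0 0 0
0 0 0 0 0
0 0 0 0 0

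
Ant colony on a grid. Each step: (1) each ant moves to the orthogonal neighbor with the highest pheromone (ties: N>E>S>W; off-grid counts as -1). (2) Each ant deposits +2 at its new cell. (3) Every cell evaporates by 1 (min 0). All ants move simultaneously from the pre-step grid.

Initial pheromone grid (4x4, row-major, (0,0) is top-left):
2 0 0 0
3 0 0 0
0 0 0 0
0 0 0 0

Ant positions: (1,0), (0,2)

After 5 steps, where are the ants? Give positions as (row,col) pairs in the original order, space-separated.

Step 1: ant0:(1,0)->N->(0,0) | ant1:(0,2)->E->(0,3)
  grid max=3 at (0,0)
Step 2: ant0:(0,0)->S->(1,0) | ant1:(0,3)->S->(1,3)
  grid max=3 at (1,0)
Step 3: ant0:(1,0)->N->(0,0) | ant1:(1,3)->N->(0,3)
  grid max=3 at (0,0)
Step 4: ant0:(0,0)->S->(1,0) | ant1:(0,3)->S->(1,3)
  grid max=3 at (1,0)
Step 5: ant0:(1,0)->N->(0,0) | ant1:(1,3)->N->(0,3)
  grid max=3 at (0,0)

(0,0) (0,3)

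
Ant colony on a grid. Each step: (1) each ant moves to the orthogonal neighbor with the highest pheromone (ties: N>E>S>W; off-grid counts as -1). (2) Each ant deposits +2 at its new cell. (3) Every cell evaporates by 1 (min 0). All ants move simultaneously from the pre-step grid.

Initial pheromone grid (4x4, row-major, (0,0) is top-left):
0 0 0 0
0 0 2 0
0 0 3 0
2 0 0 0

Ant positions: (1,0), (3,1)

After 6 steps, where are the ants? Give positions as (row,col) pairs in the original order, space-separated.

Step 1: ant0:(1,0)->N->(0,0) | ant1:(3,1)->W->(3,0)
  grid max=3 at (3,0)
Step 2: ant0:(0,0)->E->(0,1) | ant1:(3,0)->N->(2,0)
  grid max=2 at (3,0)
Step 3: ant0:(0,1)->E->(0,2) | ant1:(2,0)->S->(3,0)
  grid max=3 at (3,0)
Step 4: ant0:(0,2)->E->(0,3) | ant1:(3,0)->N->(2,0)
  grid max=2 at (3,0)
Step 5: ant0:(0,3)->S->(1,3) | ant1:(2,0)->S->(3,0)
  grid max=3 at (3,0)
Step 6: ant0:(1,3)->N->(0,3) | ant1:(3,0)->N->(2,0)
  grid max=2 at (3,0)

(0,3) (2,0)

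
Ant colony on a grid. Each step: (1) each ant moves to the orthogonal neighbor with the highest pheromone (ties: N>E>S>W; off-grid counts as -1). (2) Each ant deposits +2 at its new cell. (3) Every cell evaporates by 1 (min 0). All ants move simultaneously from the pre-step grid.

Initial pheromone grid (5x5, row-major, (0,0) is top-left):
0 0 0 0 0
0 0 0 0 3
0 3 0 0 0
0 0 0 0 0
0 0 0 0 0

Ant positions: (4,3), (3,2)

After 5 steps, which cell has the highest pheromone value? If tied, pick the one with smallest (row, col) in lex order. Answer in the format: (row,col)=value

Step 1: ant0:(4,3)->N->(3,3) | ant1:(3,2)->N->(2,2)
  grid max=2 at (1,4)
Step 2: ant0:(3,3)->N->(2,3) | ant1:(2,2)->W->(2,1)
  grid max=3 at (2,1)
Step 3: ant0:(2,3)->N->(1,3) | ant1:(2,1)->N->(1,1)
  grid max=2 at (2,1)
Step 4: ant0:(1,3)->N->(0,3) | ant1:(1,1)->S->(2,1)
  grid max=3 at (2,1)
Step 5: ant0:(0,3)->E->(0,4) | ant1:(2,1)->N->(1,1)
  grid max=2 at (2,1)
Final grid:
  0 0 0 0 1
  0 1 0 0 0
  0 2 0 0 0
  0 0 0 0 0
  0 0 0 0 0
Max pheromone 2 at (2,1)

Answer: (2,1)=2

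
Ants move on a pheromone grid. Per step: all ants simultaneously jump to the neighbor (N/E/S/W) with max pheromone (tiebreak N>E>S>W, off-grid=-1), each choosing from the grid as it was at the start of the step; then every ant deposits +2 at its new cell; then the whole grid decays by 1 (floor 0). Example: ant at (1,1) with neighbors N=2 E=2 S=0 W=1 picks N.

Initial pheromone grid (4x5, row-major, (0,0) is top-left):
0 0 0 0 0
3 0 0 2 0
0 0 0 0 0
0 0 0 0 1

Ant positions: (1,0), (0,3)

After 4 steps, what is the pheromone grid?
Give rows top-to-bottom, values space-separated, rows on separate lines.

After step 1: ants at (0,0),(1,3)
  1 0 0 0 0
  2 0 0 3 0
  0 0 0 0 0
  0 0 0 0 0
After step 2: ants at (1,0),(0,3)
  0 0 0 1 0
  3 0 0 2 0
  0 0 0 0 0
  0 0 0 0 0
After step 3: ants at (0,0),(1,3)
  1 0 0 0 0
  2 0 0 3 0
  0 0 0 0 0
  0 0 0 0 0
After step 4: ants at (1,0),(0,3)
  0 0 0 1 0
  3 0 0 2 0
  0 0 0 0 0
  0 0 0 0 0

0 0 0 1 0
3 0 0 2 0
0 0 0 0 0
0 0 0 0 0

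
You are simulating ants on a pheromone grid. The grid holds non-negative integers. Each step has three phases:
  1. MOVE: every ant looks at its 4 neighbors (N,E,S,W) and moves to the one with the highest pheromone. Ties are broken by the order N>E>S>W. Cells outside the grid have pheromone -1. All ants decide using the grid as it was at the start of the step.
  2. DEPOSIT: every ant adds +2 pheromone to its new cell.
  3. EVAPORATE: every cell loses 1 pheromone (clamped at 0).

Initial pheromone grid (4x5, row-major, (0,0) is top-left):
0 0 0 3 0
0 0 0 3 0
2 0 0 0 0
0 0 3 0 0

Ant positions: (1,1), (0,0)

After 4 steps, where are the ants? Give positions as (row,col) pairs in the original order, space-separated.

Step 1: ant0:(1,1)->N->(0,1) | ant1:(0,0)->E->(0,1)
  grid max=3 at (0,1)
Step 2: ant0:(0,1)->E->(0,2) | ant1:(0,1)->E->(0,2)
  grid max=3 at (0,2)
Step 3: ant0:(0,2)->W->(0,1) | ant1:(0,2)->W->(0,1)
  grid max=5 at (0,1)
Step 4: ant0:(0,1)->E->(0,2) | ant1:(0,1)->E->(0,2)
  grid max=5 at (0,2)

(0,2) (0,2)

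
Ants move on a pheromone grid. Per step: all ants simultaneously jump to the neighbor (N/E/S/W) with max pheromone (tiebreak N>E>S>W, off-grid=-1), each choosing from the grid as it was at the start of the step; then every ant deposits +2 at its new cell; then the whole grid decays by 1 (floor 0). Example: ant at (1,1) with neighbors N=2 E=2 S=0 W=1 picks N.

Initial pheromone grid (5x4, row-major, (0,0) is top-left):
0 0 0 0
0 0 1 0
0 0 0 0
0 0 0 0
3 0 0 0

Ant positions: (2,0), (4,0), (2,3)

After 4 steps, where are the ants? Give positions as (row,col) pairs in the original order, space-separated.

Step 1: ant0:(2,0)->N->(1,0) | ant1:(4,0)->N->(3,0) | ant2:(2,3)->N->(1,3)
  grid max=2 at (4,0)
Step 2: ant0:(1,0)->N->(0,0) | ant1:(3,0)->S->(4,0) | ant2:(1,3)->N->(0,3)
  grid max=3 at (4,0)
Step 3: ant0:(0,0)->E->(0,1) | ant1:(4,0)->N->(3,0) | ant2:(0,3)->S->(1,3)
  grid max=2 at (4,0)
Step 4: ant0:(0,1)->E->(0,2) | ant1:(3,0)->S->(4,0) | ant2:(1,3)->N->(0,3)
  grid max=3 at (4,0)

(0,2) (4,0) (0,3)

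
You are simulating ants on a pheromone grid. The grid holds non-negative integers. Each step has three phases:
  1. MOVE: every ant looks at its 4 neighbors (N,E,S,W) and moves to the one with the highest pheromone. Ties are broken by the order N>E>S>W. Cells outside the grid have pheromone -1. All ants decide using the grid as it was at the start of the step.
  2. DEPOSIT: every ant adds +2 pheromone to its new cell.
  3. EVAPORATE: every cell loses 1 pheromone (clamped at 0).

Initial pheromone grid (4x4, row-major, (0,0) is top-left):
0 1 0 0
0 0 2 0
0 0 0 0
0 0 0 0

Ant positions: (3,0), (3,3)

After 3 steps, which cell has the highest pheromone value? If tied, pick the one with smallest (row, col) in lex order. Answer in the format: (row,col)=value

Answer: (0,0)=1

Derivation:
Step 1: ant0:(3,0)->N->(2,0) | ant1:(3,3)->N->(2,3)
  grid max=1 at (1,2)
Step 2: ant0:(2,0)->N->(1,0) | ant1:(2,3)->N->(1,3)
  grid max=1 at (1,0)
Step 3: ant0:(1,0)->N->(0,0) | ant1:(1,3)->N->(0,3)
  grid max=1 at (0,0)
Final grid:
  1 0 0 1
  0 0 0 0
  0 0 0 0
  0 0 0 0
Max pheromone 1 at (0,0)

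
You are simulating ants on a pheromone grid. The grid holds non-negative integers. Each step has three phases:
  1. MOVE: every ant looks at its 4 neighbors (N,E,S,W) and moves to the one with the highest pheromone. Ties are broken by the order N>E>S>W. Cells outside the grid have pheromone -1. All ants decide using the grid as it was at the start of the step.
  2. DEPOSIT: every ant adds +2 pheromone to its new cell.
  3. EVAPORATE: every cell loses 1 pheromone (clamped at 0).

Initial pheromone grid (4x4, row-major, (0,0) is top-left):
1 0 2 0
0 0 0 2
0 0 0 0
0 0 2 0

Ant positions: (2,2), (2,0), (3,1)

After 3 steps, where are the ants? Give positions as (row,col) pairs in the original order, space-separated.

Step 1: ant0:(2,2)->S->(3,2) | ant1:(2,0)->N->(1,0) | ant2:(3,1)->E->(3,2)
  grid max=5 at (3,2)
Step 2: ant0:(3,2)->N->(2,2) | ant1:(1,0)->N->(0,0) | ant2:(3,2)->N->(2,2)
  grid max=4 at (3,2)
Step 3: ant0:(2,2)->S->(3,2) | ant1:(0,0)->E->(0,1) | ant2:(2,2)->S->(3,2)
  grid max=7 at (3,2)

(3,2) (0,1) (3,2)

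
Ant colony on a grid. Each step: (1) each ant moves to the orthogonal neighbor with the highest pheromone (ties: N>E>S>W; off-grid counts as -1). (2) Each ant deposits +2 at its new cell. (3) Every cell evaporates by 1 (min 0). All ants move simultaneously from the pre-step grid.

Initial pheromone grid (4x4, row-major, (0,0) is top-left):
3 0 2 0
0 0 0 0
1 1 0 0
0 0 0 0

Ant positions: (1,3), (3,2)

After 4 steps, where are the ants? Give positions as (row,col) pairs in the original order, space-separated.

Step 1: ant0:(1,3)->N->(0,3) | ant1:(3,2)->N->(2,2)
  grid max=2 at (0,0)
Step 2: ant0:(0,3)->W->(0,2) | ant1:(2,2)->N->(1,2)
  grid max=2 at (0,2)
Step 3: ant0:(0,2)->S->(1,2) | ant1:(1,2)->N->(0,2)
  grid max=3 at (0,2)
Step 4: ant0:(1,2)->N->(0,2) | ant1:(0,2)->S->(1,2)
  grid max=4 at (0,2)

(0,2) (1,2)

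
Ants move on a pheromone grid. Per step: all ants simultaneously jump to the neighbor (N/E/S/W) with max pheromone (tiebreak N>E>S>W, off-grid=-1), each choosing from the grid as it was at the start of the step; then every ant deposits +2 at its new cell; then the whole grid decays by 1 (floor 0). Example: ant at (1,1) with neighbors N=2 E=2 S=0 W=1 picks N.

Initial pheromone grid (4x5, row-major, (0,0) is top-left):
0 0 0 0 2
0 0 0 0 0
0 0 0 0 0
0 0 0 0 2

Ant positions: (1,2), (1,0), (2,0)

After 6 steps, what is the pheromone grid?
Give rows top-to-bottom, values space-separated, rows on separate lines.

After step 1: ants at (0,2),(0,0),(1,0)
  1 0 1 0 1
  1 0 0 0 0
  0 0 0 0 0
  0 0 0 0 1
After step 2: ants at (0,3),(1,0),(0,0)
  2 0 0 1 0
  2 0 0 0 0
  0 0 0 0 0
  0 0 0 0 0
After step 3: ants at (0,4),(0,0),(1,0)
  3 0 0 0 1
  3 0 0 0 0
  0 0 0 0 0
  0 0 0 0 0
After step 4: ants at (1,4),(1,0),(0,0)
  4 0 0 0 0
  4 0 0 0 1
  0 0 0 0 0
  0 0 0 0 0
After step 5: ants at (0,4),(0,0),(1,0)
  5 0 0 0 1
  5 0 0 0 0
  0 0 0 0 0
  0 0 0 0 0
After step 6: ants at (1,4),(1,0),(0,0)
  6 0 0 0 0
  6 0 0 0 1
  0 0 0 0 0
  0 0 0 0 0

6 0 0 0 0
6 0 0 0 1
0 0 0 0 0
0 0 0 0 0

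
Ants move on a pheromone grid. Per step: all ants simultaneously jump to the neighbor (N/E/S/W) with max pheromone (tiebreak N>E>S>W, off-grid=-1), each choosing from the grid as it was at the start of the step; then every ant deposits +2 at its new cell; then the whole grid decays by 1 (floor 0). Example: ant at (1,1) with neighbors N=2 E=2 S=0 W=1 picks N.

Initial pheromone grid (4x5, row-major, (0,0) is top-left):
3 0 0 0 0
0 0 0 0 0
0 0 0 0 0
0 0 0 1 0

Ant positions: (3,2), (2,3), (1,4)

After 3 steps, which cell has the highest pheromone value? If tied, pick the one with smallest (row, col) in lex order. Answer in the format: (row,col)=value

Answer: (3,3)=6

Derivation:
Step 1: ant0:(3,2)->E->(3,3) | ant1:(2,3)->S->(3,3) | ant2:(1,4)->N->(0,4)
  grid max=4 at (3,3)
Step 2: ant0:(3,3)->N->(2,3) | ant1:(3,3)->N->(2,3) | ant2:(0,4)->S->(1,4)
  grid max=3 at (2,3)
Step 3: ant0:(2,3)->S->(3,3) | ant1:(2,3)->S->(3,3) | ant2:(1,4)->N->(0,4)
  grid max=6 at (3,3)
Final grid:
  0 0 0 0 1
  0 0 0 0 0
  0 0 0 2 0
  0 0 0 6 0
Max pheromone 6 at (3,3)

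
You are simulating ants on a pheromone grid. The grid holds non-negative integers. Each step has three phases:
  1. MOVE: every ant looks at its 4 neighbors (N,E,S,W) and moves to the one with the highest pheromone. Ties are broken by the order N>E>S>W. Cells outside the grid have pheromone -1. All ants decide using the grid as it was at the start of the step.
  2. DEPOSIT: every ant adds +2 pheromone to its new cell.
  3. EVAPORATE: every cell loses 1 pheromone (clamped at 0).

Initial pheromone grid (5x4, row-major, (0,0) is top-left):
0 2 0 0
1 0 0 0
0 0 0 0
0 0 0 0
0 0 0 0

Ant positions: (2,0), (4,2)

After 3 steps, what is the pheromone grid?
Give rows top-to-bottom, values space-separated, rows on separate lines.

After step 1: ants at (1,0),(3,2)
  0 1 0 0
  2 0 0 0
  0 0 0 0
  0 0 1 0
  0 0 0 0
After step 2: ants at (0,0),(2,2)
  1 0 0 0
  1 0 0 0
  0 0 1 0
  0 0 0 0
  0 0 0 0
After step 3: ants at (1,0),(1,2)
  0 0 0 0
  2 0 1 0
  0 0 0 0
  0 0 0 0
  0 0 0 0

0 0 0 0
2 0 1 0
0 0 0 0
0 0 0 0
0 0 0 0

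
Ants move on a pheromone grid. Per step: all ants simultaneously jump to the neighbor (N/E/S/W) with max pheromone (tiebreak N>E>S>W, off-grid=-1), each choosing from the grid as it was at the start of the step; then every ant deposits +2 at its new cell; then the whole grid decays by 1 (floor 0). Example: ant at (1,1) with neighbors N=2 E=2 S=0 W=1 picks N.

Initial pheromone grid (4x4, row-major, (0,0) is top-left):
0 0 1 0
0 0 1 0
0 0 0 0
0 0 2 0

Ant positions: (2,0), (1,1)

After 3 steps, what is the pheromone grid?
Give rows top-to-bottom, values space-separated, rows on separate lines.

After step 1: ants at (1,0),(1,2)
  0 0 0 0
  1 0 2 0
  0 0 0 0
  0 0 1 0
After step 2: ants at (0,0),(0,2)
  1 0 1 0
  0 0 1 0
  0 0 0 0
  0 0 0 0
After step 3: ants at (0,1),(1,2)
  0 1 0 0
  0 0 2 0
  0 0 0 0
  0 0 0 0

0 1 0 0
0 0 2 0
0 0 0 0
0 0 0 0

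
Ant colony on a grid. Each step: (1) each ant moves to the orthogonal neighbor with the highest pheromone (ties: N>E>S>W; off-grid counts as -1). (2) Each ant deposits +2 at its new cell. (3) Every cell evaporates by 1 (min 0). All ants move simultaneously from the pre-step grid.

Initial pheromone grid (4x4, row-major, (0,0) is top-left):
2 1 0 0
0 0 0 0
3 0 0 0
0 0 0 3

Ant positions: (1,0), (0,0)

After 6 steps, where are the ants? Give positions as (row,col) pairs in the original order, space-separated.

Step 1: ant0:(1,0)->S->(2,0) | ant1:(0,0)->E->(0,1)
  grid max=4 at (2,0)
Step 2: ant0:(2,0)->N->(1,0) | ant1:(0,1)->W->(0,0)
  grid max=3 at (2,0)
Step 3: ant0:(1,0)->S->(2,0) | ant1:(0,0)->E->(0,1)
  grid max=4 at (2,0)
Step 4: ant0:(2,0)->N->(1,0) | ant1:(0,1)->W->(0,0)
  grid max=3 at (2,0)
Step 5: ant0:(1,0)->S->(2,0) | ant1:(0,0)->E->(0,1)
  grid max=4 at (2,0)
Step 6: ant0:(2,0)->N->(1,0) | ant1:(0,1)->W->(0,0)
  grid max=3 at (2,0)

(1,0) (0,0)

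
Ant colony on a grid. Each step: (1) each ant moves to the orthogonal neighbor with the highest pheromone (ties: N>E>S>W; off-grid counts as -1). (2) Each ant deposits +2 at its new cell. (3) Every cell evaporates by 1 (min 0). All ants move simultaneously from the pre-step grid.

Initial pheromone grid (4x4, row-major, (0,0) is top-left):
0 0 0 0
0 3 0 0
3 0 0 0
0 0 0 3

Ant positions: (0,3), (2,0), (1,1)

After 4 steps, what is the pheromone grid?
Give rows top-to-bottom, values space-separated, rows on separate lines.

After step 1: ants at (1,3),(1,0),(0,1)
  0 1 0 0
  1 2 0 1
  2 0 0 0
  0 0 0 2
After step 2: ants at (0,3),(1,1),(1,1)
  0 0 0 1
  0 5 0 0
  1 0 0 0
  0 0 0 1
After step 3: ants at (1,3),(0,1),(0,1)
  0 3 0 0
  0 4 0 1
  0 0 0 0
  0 0 0 0
After step 4: ants at (0,3),(1,1),(1,1)
  0 2 0 1
  0 7 0 0
  0 0 0 0
  0 0 0 0

0 2 0 1
0 7 0 0
0 0 0 0
0 0 0 0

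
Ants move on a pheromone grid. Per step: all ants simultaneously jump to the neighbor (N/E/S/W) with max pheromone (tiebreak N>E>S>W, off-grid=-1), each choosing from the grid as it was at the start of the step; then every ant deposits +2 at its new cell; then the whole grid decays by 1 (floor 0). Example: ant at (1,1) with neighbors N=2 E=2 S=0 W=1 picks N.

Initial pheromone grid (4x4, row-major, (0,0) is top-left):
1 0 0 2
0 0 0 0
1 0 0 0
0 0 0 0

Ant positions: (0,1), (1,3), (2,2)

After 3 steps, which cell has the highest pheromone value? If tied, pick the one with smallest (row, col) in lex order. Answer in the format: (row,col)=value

Answer: (0,3)=5

Derivation:
Step 1: ant0:(0,1)->W->(0,0) | ant1:(1,3)->N->(0,3) | ant2:(2,2)->N->(1,2)
  grid max=3 at (0,3)
Step 2: ant0:(0,0)->E->(0,1) | ant1:(0,3)->S->(1,3) | ant2:(1,2)->N->(0,2)
  grid max=2 at (0,3)
Step 3: ant0:(0,1)->E->(0,2) | ant1:(1,3)->N->(0,3) | ant2:(0,2)->E->(0,3)
  grid max=5 at (0,3)
Final grid:
  0 0 2 5
  0 0 0 0
  0 0 0 0
  0 0 0 0
Max pheromone 5 at (0,3)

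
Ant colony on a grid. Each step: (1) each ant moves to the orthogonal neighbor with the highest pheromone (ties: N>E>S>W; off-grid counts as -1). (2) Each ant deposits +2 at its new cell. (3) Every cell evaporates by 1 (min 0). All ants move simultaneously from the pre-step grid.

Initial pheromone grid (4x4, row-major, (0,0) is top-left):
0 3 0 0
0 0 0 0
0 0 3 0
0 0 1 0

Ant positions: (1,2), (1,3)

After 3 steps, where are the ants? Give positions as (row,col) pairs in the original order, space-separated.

Step 1: ant0:(1,2)->S->(2,2) | ant1:(1,3)->N->(0,3)
  grid max=4 at (2,2)
Step 2: ant0:(2,2)->N->(1,2) | ant1:(0,3)->S->(1,3)
  grid max=3 at (2,2)
Step 3: ant0:(1,2)->S->(2,2) | ant1:(1,3)->W->(1,2)
  grid max=4 at (2,2)

(2,2) (1,2)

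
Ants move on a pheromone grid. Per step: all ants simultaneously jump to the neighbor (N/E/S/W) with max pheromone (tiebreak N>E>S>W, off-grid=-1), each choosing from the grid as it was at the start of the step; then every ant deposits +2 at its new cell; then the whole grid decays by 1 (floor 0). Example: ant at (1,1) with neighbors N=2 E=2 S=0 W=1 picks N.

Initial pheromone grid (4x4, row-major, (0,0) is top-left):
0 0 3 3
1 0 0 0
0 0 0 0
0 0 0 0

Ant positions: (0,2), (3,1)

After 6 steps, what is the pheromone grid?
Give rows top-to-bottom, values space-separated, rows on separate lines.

After step 1: ants at (0,3),(2,1)
  0 0 2 4
  0 0 0 0
  0 1 0 0
  0 0 0 0
After step 2: ants at (0,2),(1,1)
  0 0 3 3
  0 1 0 0
  0 0 0 0
  0 0 0 0
After step 3: ants at (0,3),(0,1)
  0 1 2 4
  0 0 0 0
  0 0 0 0
  0 0 0 0
After step 4: ants at (0,2),(0,2)
  0 0 5 3
  0 0 0 0
  0 0 0 0
  0 0 0 0
After step 5: ants at (0,3),(0,3)
  0 0 4 6
  0 0 0 0
  0 0 0 0
  0 0 0 0
After step 6: ants at (0,2),(0,2)
  0 0 7 5
  0 0 0 0
  0 0 0 0
  0 0 0 0

0 0 7 5
0 0 0 0
0 0 0 0
0 0 0 0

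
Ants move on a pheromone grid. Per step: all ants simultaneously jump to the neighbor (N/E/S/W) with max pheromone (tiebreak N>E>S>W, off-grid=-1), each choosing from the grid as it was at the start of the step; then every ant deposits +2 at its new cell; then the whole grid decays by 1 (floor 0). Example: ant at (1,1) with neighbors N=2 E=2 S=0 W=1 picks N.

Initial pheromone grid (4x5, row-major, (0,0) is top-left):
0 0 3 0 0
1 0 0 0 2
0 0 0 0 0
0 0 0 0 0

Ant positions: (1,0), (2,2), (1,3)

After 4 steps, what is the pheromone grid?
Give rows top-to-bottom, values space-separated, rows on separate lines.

After step 1: ants at (0,0),(1,2),(1,4)
  1 0 2 0 0
  0 0 1 0 3
  0 0 0 0 0
  0 0 0 0 0
After step 2: ants at (0,1),(0,2),(0,4)
  0 1 3 0 1
  0 0 0 0 2
  0 0 0 0 0
  0 0 0 0 0
After step 3: ants at (0,2),(0,1),(1,4)
  0 2 4 0 0
  0 0 0 0 3
  0 0 0 0 0
  0 0 0 0 0
After step 4: ants at (0,1),(0,2),(0,4)
  0 3 5 0 1
  0 0 0 0 2
  0 0 0 0 0
  0 0 0 0 0

0 3 5 0 1
0 0 0 0 2
0 0 0 0 0
0 0 0 0 0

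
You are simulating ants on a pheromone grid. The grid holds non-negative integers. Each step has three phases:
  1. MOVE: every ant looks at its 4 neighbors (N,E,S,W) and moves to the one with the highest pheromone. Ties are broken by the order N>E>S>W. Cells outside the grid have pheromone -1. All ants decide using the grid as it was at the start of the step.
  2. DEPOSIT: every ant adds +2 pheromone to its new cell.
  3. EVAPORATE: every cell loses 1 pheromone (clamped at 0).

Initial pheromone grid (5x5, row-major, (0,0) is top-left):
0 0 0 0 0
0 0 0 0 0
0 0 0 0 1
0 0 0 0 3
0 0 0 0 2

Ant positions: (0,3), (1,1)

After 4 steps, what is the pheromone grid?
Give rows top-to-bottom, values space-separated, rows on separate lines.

After step 1: ants at (0,4),(0,1)
  0 1 0 0 1
  0 0 0 0 0
  0 0 0 0 0
  0 0 0 0 2
  0 0 0 0 1
After step 2: ants at (1,4),(0,2)
  0 0 1 0 0
  0 0 0 0 1
  0 0 0 0 0
  0 0 0 0 1
  0 0 0 0 0
After step 3: ants at (0,4),(0,3)
  0 0 0 1 1
  0 0 0 0 0
  0 0 0 0 0
  0 0 0 0 0
  0 0 0 0 0
After step 4: ants at (0,3),(0,4)
  0 0 0 2 2
  0 0 0 0 0
  0 0 0 0 0
  0 0 0 0 0
  0 0 0 0 0

0 0 0 2 2
0 0 0 0 0
0 0 0 0 0
0 0 0 0 0
0 0 0 0 0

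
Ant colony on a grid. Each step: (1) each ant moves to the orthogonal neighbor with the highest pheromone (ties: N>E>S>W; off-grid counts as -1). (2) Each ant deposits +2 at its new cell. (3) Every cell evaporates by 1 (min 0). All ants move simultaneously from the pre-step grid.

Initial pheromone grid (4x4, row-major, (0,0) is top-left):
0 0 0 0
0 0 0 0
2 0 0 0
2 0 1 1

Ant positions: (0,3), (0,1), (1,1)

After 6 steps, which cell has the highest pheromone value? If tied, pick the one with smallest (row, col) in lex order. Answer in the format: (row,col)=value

Step 1: ant0:(0,3)->S->(1,3) | ant1:(0,1)->E->(0,2) | ant2:(1,1)->N->(0,1)
  grid max=1 at (0,1)
Step 2: ant0:(1,3)->N->(0,3) | ant1:(0,2)->W->(0,1) | ant2:(0,1)->E->(0,2)
  grid max=2 at (0,1)
Step 3: ant0:(0,3)->W->(0,2) | ant1:(0,1)->E->(0,2) | ant2:(0,2)->W->(0,1)
  grid max=5 at (0,2)
Step 4: ant0:(0,2)->W->(0,1) | ant1:(0,2)->W->(0,1) | ant2:(0,1)->E->(0,2)
  grid max=6 at (0,1)
Step 5: ant0:(0,1)->E->(0,2) | ant1:(0,1)->E->(0,2) | ant2:(0,2)->W->(0,1)
  grid max=9 at (0,2)
Step 6: ant0:(0,2)->W->(0,1) | ant1:(0,2)->W->(0,1) | ant2:(0,1)->E->(0,2)
  grid max=10 at (0,1)
Final grid:
  0 10 10 0
  0 0 0 0
  0 0 0 0
  0 0 0 0
Max pheromone 10 at (0,1)

Answer: (0,1)=10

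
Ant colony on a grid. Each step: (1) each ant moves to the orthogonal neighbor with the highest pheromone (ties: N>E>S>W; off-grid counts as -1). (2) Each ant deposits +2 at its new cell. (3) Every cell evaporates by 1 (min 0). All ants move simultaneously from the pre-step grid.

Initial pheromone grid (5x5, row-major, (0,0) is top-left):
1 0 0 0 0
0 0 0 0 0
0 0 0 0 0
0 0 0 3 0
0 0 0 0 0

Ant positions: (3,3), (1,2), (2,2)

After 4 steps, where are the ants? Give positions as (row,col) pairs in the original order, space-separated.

Step 1: ant0:(3,3)->N->(2,3) | ant1:(1,2)->N->(0,2) | ant2:(2,2)->N->(1,2)
  grid max=2 at (3,3)
Step 2: ant0:(2,3)->S->(3,3) | ant1:(0,2)->S->(1,2) | ant2:(1,2)->N->(0,2)
  grid max=3 at (3,3)
Step 3: ant0:(3,3)->N->(2,3) | ant1:(1,2)->N->(0,2) | ant2:(0,2)->S->(1,2)
  grid max=3 at (0,2)
Step 4: ant0:(2,3)->S->(3,3) | ant1:(0,2)->S->(1,2) | ant2:(1,2)->N->(0,2)
  grid max=4 at (0,2)

(3,3) (1,2) (0,2)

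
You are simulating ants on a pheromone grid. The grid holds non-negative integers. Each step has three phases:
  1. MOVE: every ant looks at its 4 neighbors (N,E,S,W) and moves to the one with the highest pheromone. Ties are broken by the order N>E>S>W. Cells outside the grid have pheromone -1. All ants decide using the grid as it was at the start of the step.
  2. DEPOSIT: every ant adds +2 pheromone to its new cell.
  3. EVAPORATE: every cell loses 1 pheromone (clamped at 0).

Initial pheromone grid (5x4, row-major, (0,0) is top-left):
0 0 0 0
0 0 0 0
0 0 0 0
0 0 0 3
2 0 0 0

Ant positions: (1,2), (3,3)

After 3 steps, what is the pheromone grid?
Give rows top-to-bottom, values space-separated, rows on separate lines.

After step 1: ants at (0,2),(2,3)
  0 0 1 0
  0 0 0 0
  0 0 0 1
  0 0 0 2
  1 0 0 0
After step 2: ants at (0,3),(3,3)
  0 0 0 1
  0 0 0 0
  0 0 0 0
  0 0 0 3
  0 0 0 0
After step 3: ants at (1,3),(2,3)
  0 0 0 0
  0 0 0 1
  0 0 0 1
  0 0 0 2
  0 0 0 0

0 0 0 0
0 0 0 1
0 0 0 1
0 0 0 2
0 0 0 0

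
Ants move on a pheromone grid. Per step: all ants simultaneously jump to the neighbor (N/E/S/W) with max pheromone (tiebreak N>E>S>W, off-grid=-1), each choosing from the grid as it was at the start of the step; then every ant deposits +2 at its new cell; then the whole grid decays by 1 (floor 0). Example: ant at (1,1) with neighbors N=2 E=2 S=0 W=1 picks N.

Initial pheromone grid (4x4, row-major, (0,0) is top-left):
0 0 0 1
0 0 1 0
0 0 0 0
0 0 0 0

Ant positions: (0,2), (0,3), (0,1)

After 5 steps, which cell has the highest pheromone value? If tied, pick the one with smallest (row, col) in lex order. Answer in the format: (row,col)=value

Answer: (0,3)=10

Derivation:
Step 1: ant0:(0,2)->E->(0,3) | ant1:(0,3)->S->(1,3) | ant2:(0,1)->E->(0,2)
  grid max=2 at (0,3)
Step 2: ant0:(0,3)->S->(1,3) | ant1:(1,3)->N->(0,3) | ant2:(0,2)->E->(0,3)
  grid max=5 at (0,3)
Step 3: ant0:(1,3)->N->(0,3) | ant1:(0,3)->S->(1,3) | ant2:(0,3)->S->(1,3)
  grid max=6 at (0,3)
Step 4: ant0:(0,3)->S->(1,3) | ant1:(1,3)->N->(0,3) | ant2:(1,3)->N->(0,3)
  grid max=9 at (0,3)
Step 5: ant0:(1,3)->N->(0,3) | ant1:(0,3)->S->(1,3) | ant2:(0,3)->S->(1,3)
  grid max=10 at (0,3)
Final grid:
  0 0 0 10
  0 0 0 9
  0 0 0 0
  0 0 0 0
Max pheromone 10 at (0,3)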